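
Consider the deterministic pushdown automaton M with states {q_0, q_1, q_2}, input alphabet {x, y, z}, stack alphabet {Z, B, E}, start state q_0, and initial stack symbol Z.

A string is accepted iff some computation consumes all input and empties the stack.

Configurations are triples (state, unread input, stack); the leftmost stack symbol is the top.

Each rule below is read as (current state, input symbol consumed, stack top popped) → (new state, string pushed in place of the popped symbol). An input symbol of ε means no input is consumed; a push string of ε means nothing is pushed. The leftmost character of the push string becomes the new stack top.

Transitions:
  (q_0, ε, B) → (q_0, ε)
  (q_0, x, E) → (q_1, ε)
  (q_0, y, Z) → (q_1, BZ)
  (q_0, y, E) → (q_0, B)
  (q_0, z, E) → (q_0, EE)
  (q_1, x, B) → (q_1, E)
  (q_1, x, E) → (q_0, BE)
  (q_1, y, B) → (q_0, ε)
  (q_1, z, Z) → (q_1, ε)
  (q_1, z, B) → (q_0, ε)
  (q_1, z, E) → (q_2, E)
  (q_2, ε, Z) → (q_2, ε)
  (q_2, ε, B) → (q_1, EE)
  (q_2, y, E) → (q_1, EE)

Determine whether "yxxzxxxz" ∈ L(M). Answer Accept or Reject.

Accept

(q_0, yxxzxxxz, Z)
  read y, top Z: go to q_1, push BZ → (q_1, xxzxxxz, BZ)
  read x, top B: go to q_1, push E → (q_1, xzxxxz, EZ)
  read x, top E: go to q_0, push BE → (q_0, zxxxz, BEZ)
  ε-move, top B: go to q_0, push ε → (q_0, zxxxz, EZ)
  read z, top E: go to q_0, push EE → (q_0, xxxz, EEZ)
  read x, top E: go to q_1, push ε → (q_1, xxz, EZ)
  read x, top E: go to q_0, push BE → (q_0, xz, BEZ)
  ε-move, top B: go to q_0, push ε → (q_0, xz, EZ)
  read x, top E: go to q_1, push ε → (q_1, z, Z)
  read z, top Z: go to q_1, push ε → (q_1, ε, ε)
All input consumed and the stack is empty.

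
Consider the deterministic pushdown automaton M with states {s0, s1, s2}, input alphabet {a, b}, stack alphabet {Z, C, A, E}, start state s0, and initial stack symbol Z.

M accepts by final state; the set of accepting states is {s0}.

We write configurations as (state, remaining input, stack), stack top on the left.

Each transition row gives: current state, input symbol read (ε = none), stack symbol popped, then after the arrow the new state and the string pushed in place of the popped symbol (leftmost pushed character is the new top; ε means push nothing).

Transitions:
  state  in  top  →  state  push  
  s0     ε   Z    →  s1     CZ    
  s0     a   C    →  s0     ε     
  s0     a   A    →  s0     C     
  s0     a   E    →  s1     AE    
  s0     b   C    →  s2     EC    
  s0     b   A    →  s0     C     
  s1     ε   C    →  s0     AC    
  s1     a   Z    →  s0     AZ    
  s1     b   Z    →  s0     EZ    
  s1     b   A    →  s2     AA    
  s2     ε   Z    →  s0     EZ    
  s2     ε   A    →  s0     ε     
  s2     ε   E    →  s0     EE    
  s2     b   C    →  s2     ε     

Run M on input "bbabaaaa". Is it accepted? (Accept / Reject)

(s0, bbabaaaa, Z)
  ε-move, top Z: go to s1, push CZ → (s1, bbabaaaa, CZ)
  ε-move, top C: go to s0, push AC → (s0, bbabaaaa, ACZ)
  read b, top A: go to s0, push C → (s0, babaaaa, CCZ)
  read b, top C: go to s2, push EC → (s2, abaaaa, ECCZ)
  ε-move, top E: go to s0, push EE → (s0, abaaaa, EECCZ)
  read a, top E: go to s1, push AE → (s1, baaaa, AEECCZ)
  read b, top A: go to s2, push AA → (s2, aaaa, AAEECCZ)
  ε-move, top A: go to s0, push ε → (s0, aaaa, AEECCZ)
  read a, top A: go to s0, push C → (s0, aaa, CEECCZ)
  read a, top C: go to s0, push ε → (s0, aa, EECCZ)
  read a, top E: go to s1, push AE → (s1, a, AEECCZ)
No transition applies at (s1, a, AEECCZ); input not fully consumed.

Reject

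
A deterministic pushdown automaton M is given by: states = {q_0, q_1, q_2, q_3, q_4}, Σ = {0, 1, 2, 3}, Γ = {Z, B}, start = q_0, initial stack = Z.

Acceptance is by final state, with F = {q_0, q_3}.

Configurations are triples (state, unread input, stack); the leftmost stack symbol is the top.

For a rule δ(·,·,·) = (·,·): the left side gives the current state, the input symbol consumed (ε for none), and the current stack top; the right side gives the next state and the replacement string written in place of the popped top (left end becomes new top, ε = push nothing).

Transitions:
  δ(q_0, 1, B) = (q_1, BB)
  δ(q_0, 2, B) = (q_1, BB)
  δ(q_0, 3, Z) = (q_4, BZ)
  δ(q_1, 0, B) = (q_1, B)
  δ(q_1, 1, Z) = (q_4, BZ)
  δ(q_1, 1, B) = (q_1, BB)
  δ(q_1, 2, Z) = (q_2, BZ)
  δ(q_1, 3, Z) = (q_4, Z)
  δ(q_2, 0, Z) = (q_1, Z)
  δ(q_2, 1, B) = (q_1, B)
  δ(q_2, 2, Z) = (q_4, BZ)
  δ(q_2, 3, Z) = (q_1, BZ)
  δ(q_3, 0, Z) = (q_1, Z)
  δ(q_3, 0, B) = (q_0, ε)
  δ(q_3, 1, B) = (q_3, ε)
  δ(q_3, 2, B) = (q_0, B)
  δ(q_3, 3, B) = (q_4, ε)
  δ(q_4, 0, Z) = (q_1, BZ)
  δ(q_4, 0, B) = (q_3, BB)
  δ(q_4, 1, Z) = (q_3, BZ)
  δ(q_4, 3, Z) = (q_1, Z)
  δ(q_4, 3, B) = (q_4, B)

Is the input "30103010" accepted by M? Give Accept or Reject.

(q_0, 30103010, Z)
  read 3, top Z: go to q_4, push BZ → (q_4, 0103010, BZ)
  read 0, top B: go to q_3, push BB → (q_3, 103010, BBZ)
  read 1, top B: go to q_3, push ε → (q_3, 03010, BZ)
  read 0, top B: go to q_0, push ε → (q_0, 3010, Z)
  read 3, top Z: go to q_4, push BZ → (q_4, 010, BZ)
  read 0, top B: go to q_3, push BB → (q_3, 10, BBZ)
  read 1, top B: go to q_3, push ε → (q_3, 0, BZ)
  read 0, top B: go to q_0, push ε → (q_0, ε, Z)
All input consumed; state q_0 ∈ F.

Accept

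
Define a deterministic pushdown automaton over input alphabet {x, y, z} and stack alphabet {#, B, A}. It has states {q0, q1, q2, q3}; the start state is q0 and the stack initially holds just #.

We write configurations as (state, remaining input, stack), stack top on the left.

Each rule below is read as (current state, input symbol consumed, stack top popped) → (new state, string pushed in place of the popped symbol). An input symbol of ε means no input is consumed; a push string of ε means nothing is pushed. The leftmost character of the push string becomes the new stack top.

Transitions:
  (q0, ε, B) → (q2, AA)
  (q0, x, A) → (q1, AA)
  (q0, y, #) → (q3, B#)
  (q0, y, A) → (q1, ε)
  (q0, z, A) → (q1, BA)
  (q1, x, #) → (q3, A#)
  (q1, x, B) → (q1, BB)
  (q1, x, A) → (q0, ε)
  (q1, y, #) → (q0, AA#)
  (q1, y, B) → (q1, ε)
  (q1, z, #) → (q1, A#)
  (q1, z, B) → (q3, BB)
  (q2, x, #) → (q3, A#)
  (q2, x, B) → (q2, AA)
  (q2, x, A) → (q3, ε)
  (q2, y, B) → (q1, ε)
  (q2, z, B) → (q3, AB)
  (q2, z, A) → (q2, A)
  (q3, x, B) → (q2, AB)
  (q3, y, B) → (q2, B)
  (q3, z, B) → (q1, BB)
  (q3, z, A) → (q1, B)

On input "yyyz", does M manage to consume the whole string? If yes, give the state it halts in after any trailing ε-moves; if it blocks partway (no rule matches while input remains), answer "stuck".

(q0, yyyz, #) ⊢ (q3, yyz, B#) ⊢ (q2, yz, B#) ⊢ (q1, z, #) ⊢ (q1, ε, A#)
All input consumed; M is in state q1.

q1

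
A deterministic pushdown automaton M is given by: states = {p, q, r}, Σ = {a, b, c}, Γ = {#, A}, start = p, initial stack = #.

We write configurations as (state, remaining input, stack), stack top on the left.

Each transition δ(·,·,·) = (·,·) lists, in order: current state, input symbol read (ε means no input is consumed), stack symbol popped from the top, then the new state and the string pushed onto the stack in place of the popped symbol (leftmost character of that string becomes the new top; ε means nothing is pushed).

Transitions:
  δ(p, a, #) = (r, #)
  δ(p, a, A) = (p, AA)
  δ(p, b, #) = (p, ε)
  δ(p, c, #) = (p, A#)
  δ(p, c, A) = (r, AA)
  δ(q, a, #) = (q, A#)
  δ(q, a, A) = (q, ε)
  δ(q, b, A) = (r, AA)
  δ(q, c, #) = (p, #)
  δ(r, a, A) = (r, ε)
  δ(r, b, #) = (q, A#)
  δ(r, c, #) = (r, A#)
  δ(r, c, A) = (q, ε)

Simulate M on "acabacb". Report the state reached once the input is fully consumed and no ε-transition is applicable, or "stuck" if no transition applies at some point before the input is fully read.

(p, acabacb, #)
  read a, top #: go to r, push # → (r, cabacb, #)
  read c, top #: go to r, push A# → (r, abacb, A#)
  read a, top A: go to r, push ε → (r, bacb, #)
  read b, top #: go to q, push A# → (q, acb, A#)
  read a, top A: go to q, push ε → (q, cb, #)
  read c, top #: go to p, push # → (p, b, #)
  read b, top #: go to p, push ε → (p, ε, ε)
All input consumed; M is in state p.

p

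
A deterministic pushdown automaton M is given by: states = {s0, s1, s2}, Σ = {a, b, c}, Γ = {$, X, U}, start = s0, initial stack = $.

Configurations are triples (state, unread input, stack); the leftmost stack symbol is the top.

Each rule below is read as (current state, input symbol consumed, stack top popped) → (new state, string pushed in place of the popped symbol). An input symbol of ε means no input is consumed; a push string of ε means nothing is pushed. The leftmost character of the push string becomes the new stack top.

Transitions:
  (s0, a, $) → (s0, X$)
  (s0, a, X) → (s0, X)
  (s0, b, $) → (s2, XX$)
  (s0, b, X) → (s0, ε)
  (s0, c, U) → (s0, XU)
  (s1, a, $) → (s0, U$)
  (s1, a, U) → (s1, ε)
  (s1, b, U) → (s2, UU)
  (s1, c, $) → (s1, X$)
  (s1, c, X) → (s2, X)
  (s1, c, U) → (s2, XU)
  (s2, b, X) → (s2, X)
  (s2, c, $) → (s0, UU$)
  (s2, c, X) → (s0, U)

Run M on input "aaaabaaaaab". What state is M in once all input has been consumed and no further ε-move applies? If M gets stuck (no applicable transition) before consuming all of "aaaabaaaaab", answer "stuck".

(s0, aaaabaaaaab, $) ⊢ (s0, aaabaaaaab, X$) ⊢ (s0, aabaaaaab, X$) ⊢ (s0, abaaaaab, X$) ⊢ (s0, baaaaab, X$) ⊢ (s0, aaaaab, $) ⊢ (s0, aaaab, X$) ⊢ (s0, aaab, X$) ⊢ (s0, aab, X$) ⊢ (s0, ab, X$) ⊢ (s0, b, X$) ⊢ (s0, ε, $)
All input consumed; M is in state s0.

s0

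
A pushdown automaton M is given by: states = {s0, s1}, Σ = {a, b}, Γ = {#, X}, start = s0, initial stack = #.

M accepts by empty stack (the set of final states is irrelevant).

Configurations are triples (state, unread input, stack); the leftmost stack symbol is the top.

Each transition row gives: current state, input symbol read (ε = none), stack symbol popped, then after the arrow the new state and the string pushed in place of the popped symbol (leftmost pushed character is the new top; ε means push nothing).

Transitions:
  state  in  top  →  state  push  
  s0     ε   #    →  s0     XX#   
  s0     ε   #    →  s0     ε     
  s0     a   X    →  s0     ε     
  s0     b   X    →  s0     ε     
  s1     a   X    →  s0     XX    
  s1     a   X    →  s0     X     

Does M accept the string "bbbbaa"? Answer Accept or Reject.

Accept

One accepting computation: (s0, bbbbaa, #) ⊢ (s0, bbbbaa, XX#) ⊢ (s0, bbbaa, X#) ⊢ (s0, bbaa, #) ⊢ (s0, bbaa, XX#) ⊢ (s0, baa, X#) ⊢ (s0, aa, #) ⊢ (s0, aa, XX#) ⊢ (s0, a, X#) ⊢ (s0, ε, #) ⊢ (s0, ε, ε)
All input consumed and the stack is empty.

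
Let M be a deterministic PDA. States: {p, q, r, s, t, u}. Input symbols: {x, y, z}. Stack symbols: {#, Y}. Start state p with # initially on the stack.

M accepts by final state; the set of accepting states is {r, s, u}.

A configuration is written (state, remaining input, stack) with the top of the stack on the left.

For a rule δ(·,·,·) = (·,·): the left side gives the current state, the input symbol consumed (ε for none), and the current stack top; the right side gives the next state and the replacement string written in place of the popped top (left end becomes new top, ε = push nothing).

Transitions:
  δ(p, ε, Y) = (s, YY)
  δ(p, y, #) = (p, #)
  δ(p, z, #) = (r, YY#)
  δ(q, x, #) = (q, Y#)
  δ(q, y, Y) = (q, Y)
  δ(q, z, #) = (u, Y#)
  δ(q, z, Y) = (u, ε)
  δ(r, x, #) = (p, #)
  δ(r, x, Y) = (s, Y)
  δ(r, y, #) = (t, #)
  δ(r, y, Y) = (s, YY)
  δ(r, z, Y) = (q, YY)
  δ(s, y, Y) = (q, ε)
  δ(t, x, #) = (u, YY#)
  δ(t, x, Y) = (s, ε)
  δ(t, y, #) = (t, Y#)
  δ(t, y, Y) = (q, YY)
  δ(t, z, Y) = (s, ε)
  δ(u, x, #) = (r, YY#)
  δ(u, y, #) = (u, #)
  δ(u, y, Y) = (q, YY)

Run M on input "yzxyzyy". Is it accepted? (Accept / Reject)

Accept

(p, yzxyzyy, #)
  read y, top #: go to p, push # → (p, zxyzyy, #)
  read z, top #: go to r, push YY# → (r, xyzyy, YY#)
  read x, top Y: go to s, push Y → (s, yzyy, YY#)
  read y, top Y: go to q, push ε → (q, zyy, Y#)
  read z, top Y: go to u, push ε → (u, yy, #)
  read y, top #: go to u, push # → (u, y, #)
  read y, top #: go to u, push # → (u, ε, #)
All input consumed; state u ∈ F.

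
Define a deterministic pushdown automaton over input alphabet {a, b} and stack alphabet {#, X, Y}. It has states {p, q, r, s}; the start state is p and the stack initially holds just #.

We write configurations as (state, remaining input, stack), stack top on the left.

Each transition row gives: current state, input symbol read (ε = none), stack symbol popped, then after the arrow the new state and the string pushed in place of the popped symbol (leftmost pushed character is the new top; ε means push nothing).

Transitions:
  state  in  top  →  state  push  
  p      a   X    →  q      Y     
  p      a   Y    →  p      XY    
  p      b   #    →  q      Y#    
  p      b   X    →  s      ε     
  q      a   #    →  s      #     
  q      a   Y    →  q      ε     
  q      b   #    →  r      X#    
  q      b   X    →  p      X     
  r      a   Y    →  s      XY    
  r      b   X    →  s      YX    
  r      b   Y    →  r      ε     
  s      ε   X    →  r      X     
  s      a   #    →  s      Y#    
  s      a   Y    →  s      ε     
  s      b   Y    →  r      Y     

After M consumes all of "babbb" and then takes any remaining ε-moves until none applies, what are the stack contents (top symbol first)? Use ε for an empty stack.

YX#

(p, babbb, #) ⊢ (q, abbb, Y#) ⊢ (q, bbb, #) ⊢ (r, bb, X#) ⊢ (s, b, YX#) ⊢ (r, ε, YX#)
All input consumed in state r with stack YX#.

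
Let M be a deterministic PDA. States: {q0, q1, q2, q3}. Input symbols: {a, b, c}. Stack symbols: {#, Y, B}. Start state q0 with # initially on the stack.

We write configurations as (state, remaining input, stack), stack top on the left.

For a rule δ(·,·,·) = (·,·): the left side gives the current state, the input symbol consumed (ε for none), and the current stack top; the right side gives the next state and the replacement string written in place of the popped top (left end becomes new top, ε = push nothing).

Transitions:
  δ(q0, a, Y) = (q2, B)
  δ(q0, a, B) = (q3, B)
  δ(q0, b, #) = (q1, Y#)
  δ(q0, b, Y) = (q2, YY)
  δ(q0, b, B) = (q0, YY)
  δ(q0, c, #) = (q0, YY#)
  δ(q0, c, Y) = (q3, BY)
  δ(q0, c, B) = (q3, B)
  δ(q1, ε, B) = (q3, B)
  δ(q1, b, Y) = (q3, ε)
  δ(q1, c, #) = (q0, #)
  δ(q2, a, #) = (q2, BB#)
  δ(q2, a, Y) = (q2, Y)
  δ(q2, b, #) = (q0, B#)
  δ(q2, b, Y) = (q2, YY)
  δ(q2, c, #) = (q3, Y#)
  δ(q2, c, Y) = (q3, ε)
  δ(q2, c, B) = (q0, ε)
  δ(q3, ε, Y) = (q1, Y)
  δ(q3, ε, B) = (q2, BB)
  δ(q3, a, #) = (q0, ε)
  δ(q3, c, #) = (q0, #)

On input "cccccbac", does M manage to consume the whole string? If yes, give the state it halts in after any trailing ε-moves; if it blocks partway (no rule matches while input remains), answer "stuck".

(q0, cccccbac, #) ⊢ (q0, ccccbac, YY#) ⊢ (q3, cccbac, BYY#) ⊢ (q2, cccbac, BBYY#) ⊢ (q0, ccbac, BYY#) ⊢ (q3, cbac, BYY#) ⊢ (q2, cbac, BBYY#) ⊢ (q0, bac, BYY#) ⊢ (q0, ac, YYYY#) ⊢ (q2, c, BYYY#) ⊢ (q0, ε, YYY#)
All input consumed; M is in state q0.

q0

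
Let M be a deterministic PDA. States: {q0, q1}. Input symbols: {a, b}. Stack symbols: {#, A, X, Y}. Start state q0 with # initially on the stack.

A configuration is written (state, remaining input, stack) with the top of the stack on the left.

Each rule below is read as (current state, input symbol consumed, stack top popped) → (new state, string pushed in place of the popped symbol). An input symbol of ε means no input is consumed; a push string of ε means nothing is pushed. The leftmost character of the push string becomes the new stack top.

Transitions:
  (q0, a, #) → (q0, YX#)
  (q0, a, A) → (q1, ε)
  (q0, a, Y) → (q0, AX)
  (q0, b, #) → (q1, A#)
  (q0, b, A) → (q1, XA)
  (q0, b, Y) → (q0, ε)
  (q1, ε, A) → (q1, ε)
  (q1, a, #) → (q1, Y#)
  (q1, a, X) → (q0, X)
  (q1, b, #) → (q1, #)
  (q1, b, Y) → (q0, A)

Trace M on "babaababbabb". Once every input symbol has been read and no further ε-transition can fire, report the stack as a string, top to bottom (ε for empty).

XA#

(q0, babaababbabb, #)
  read b, top #: go to q1, push A# → (q1, abaababbabb, A#)
  ε-move, top A: go to q1, push ε → (q1, abaababbabb, #)
  read a, top #: go to q1, push Y# → (q1, baababbabb, Y#)
  read b, top Y: go to q0, push A → (q0, aababbabb, A#)
  read a, top A: go to q1, push ε → (q1, ababbabb, #)
  read a, top #: go to q1, push Y# → (q1, babbabb, Y#)
  read b, top Y: go to q0, push A → (q0, abbabb, A#)
  read a, top A: go to q1, push ε → (q1, bbabb, #)
  read b, top #: go to q1, push # → (q1, babb, #)
  read b, top #: go to q1, push # → (q1, abb, #)
  read a, top #: go to q1, push Y# → (q1, bb, Y#)
  read b, top Y: go to q0, push A → (q0, b, A#)
  read b, top A: go to q1, push XA → (q1, ε, XA#)
All input consumed in state q1 with stack XA#.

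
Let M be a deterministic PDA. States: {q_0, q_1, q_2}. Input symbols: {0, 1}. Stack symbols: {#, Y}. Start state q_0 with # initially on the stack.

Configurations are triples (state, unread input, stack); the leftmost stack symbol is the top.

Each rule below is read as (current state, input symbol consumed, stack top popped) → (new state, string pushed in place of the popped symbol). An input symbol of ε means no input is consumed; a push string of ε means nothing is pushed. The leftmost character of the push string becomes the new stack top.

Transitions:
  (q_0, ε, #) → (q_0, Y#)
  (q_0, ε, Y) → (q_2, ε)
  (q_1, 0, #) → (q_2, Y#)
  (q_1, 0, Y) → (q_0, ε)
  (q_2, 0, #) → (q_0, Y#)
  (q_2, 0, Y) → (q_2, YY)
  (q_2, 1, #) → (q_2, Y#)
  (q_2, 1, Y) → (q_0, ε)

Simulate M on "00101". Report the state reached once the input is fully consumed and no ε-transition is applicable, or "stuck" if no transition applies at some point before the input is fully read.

q_2

(q_0, 00101, #)
  ε-move, top #: go to q_0, push Y# → (q_0, 00101, Y#)
  ε-move, top Y: go to q_2, push ε → (q_2, 00101, #)
  read 0, top #: go to q_0, push Y# → (q_0, 0101, Y#)
  ε-move, top Y: go to q_2, push ε → (q_2, 0101, #)
  read 0, top #: go to q_0, push Y# → (q_0, 101, Y#)
  ε-move, top Y: go to q_2, push ε → (q_2, 101, #)
  read 1, top #: go to q_2, push Y# → (q_2, 01, Y#)
  read 0, top Y: go to q_2, push YY → (q_2, 1, YY#)
  read 1, top Y: go to q_0, push ε → (q_0, ε, Y#)
  ε-move, top Y: go to q_2, push ε → (q_2, ε, #)
All input consumed; M is in state q_2.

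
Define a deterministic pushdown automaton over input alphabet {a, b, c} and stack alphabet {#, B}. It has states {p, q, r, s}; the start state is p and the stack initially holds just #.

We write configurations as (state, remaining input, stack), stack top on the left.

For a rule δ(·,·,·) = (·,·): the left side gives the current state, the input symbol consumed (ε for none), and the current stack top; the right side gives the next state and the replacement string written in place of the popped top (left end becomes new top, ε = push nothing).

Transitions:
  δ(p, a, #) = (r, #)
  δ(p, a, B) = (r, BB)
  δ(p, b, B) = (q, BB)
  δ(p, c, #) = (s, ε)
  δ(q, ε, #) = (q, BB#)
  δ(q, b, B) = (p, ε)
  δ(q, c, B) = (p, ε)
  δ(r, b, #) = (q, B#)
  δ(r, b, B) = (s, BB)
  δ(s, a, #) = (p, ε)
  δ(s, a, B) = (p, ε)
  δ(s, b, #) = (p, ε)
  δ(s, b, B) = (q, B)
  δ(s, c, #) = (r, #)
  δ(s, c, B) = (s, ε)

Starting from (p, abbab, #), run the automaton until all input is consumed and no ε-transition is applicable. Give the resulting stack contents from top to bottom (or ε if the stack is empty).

B#

(p, abbab, #)
  read a, top #: go to r, push # → (r, bbab, #)
  read b, top #: go to q, push B# → (q, bab, B#)
  read b, top B: go to p, push ε → (p, ab, #)
  read a, top #: go to r, push # → (r, b, #)
  read b, top #: go to q, push B# → (q, ε, B#)
All input consumed in state q with stack B#.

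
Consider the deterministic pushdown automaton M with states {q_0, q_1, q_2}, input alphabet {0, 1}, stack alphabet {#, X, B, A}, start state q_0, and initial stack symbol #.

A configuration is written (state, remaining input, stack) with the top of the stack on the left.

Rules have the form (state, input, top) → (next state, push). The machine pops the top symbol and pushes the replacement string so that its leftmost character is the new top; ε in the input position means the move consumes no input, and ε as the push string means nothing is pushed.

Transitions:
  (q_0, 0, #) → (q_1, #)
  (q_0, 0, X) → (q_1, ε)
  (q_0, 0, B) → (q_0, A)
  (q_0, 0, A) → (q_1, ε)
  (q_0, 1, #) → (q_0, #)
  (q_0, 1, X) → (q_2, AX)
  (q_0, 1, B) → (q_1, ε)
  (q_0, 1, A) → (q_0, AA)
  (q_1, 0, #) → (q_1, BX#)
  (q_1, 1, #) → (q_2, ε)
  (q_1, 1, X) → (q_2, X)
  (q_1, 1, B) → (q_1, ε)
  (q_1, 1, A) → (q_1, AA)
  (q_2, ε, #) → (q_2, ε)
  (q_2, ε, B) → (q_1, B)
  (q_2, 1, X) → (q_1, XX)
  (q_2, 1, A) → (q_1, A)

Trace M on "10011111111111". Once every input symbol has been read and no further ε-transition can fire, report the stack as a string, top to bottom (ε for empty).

(q_0, 10011111111111, #) ⊢ (q_0, 0011111111111, #) ⊢ (q_1, 011111111111, #) ⊢ (q_1, 11111111111, BX#) ⊢ (q_1, 1111111111, X#) ⊢ (q_2, 111111111, X#) ⊢ (q_1, 11111111, XX#) ⊢ (q_2, 1111111, XX#) ⊢ (q_1, 111111, XXX#) ⊢ (q_2, 11111, XXX#) ⊢ (q_1, 1111, XXXX#) ⊢ (q_2, 111, XXXX#) ⊢ (q_1, 11, XXXXX#) ⊢ (q_2, 1, XXXXX#) ⊢ (q_1, ε, XXXXXX#)
All input consumed in state q_1 with stack XXXXXX#.

XXXXXX#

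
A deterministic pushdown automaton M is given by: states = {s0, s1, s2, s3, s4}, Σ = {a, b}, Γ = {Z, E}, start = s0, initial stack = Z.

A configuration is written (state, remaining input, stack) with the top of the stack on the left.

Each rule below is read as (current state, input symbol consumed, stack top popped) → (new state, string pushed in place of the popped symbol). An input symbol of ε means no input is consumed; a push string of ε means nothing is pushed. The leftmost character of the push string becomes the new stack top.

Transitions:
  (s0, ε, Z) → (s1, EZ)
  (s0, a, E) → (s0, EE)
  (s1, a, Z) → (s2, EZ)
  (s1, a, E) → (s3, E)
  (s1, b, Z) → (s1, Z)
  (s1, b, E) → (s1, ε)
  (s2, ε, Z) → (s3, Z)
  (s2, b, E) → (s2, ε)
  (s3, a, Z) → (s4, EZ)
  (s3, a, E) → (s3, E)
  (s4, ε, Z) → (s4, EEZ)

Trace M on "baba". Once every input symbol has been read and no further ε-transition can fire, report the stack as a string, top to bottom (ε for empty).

EZ

(s0, baba, Z)
  ε-move, top Z: go to s1, push EZ → (s1, baba, EZ)
  read b, top E: go to s1, push ε → (s1, aba, Z)
  read a, top Z: go to s2, push EZ → (s2, ba, EZ)
  read b, top E: go to s2, push ε → (s2, a, Z)
  ε-move, top Z: go to s3, push Z → (s3, a, Z)
  read a, top Z: go to s4, push EZ → (s4, ε, EZ)
All input consumed in state s4 with stack EZ.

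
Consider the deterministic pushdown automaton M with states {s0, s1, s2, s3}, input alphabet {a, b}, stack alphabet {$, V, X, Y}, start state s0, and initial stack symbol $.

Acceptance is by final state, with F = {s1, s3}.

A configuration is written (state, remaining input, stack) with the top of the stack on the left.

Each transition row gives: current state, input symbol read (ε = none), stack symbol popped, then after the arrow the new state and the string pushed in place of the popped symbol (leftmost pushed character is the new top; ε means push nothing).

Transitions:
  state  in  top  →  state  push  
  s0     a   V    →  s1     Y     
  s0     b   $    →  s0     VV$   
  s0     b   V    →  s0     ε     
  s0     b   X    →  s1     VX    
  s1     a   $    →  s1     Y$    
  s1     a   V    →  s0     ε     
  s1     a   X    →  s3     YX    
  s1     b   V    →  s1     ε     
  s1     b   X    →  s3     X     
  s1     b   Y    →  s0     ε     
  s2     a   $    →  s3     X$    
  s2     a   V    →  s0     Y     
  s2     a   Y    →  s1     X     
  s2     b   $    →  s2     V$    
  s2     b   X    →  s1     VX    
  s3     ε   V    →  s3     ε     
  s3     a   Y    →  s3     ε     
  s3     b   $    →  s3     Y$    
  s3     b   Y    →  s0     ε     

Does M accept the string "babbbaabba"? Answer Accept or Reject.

Reject

(s0, babbbaabba, $) ⊢ (s0, abbbaabba, VV$) ⊢ (s1, bbbaabba, YV$) ⊢ (s0, bbaabba, V$) ⊢ (s0, baabba, $) ⊢ (s0, aabba, VV$) ⊢ (s1, abba, YV$)
No transition applies at (s1, abba, YV$); input not fully consumed.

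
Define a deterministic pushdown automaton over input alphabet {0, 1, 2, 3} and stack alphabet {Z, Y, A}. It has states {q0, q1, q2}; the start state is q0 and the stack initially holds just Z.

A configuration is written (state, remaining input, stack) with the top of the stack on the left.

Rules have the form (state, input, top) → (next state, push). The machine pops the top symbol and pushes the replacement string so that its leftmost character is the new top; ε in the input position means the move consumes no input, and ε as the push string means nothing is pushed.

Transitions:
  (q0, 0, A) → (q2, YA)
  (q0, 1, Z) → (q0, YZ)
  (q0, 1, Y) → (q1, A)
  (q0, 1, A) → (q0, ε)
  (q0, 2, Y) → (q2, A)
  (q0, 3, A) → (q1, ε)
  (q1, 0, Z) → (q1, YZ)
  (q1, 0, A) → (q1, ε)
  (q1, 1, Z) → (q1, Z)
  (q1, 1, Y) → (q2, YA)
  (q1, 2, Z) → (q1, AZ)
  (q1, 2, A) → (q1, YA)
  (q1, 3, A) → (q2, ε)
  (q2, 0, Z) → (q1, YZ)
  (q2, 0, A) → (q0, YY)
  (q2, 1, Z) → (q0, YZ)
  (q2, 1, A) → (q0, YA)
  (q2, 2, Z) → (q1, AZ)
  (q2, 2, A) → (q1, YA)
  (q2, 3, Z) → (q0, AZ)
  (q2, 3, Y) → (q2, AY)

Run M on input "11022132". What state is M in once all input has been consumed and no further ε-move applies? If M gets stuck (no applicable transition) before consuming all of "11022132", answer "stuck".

q1

(q0, 11022132, Z) ⊢ (q0, 1022132, YZ) ⊢ (q1, 022132, AZ) ⊢ (q1, 22132, Z) ⊢ (q1, 2132, AZ) ⊢ (q1, 132, YAZ) ⊢ (q2, 32, YAAZ) ⊢ (q2, 2, AYAAZ) ⊢ (q1, ε, YAYAAZ)
All input consumed; M is in state q1.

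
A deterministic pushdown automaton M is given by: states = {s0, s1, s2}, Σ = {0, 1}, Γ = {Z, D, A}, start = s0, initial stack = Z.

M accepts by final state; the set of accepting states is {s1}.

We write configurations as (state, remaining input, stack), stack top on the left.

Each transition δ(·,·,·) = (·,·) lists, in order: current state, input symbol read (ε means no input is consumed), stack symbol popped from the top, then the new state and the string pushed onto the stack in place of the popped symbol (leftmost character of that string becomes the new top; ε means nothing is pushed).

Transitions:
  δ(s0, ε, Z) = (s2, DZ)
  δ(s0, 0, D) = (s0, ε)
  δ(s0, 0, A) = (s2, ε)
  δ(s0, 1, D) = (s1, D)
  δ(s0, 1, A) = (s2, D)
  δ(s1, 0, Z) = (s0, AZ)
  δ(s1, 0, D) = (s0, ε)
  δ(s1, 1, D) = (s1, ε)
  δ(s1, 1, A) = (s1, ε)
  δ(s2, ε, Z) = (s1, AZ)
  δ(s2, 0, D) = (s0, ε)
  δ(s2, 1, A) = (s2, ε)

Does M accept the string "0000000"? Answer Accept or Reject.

(s0, 0000000, Z)
  ε-move, top Z: go to s2, push DZ → (s2, 0000000, DZ)
  read 0, top D: go to s0, push ε → (s0, 000000, Z)
  ε-move, top Z: go to s2, push DZ → (s2, 000000, DZ)
  read 0, top D: go to s0, push ε → (s0, 00000, Z)
  ε-move, top Z: go to s2, push DZ → (s2, 00000, DZ)
  read 0, top D: go to s0, push ε → (s0, 0000, Z)
  ε-move, top Z: go to s2, push DZ → (s2, 0000, DZ)
  read 0, top D: go to s0, push ε → (s0, 000, Z)
  ε-move, top Z: go to s2, push DZ → (s2, 000, DZ)
  read 0, top D: go to s0, push ε → (s0, 00, Z)
  ε-move, top Z: go to s2, push DZ → (s2, 00, DZ)
  read 0, top D: go to s0, push ε → (s0, 0, Z)
  ε-move, top Z: go to s2, push DZ → (s2, 0, DZ)
  read 0, top D: go to s0, push ε → (s0, ε, Z)
  ε-move, top Z: go to s2, push DZ → (s2, ε, DZ)
All input consumed; state s2 ∉ F and no further ε-move applies.

Reject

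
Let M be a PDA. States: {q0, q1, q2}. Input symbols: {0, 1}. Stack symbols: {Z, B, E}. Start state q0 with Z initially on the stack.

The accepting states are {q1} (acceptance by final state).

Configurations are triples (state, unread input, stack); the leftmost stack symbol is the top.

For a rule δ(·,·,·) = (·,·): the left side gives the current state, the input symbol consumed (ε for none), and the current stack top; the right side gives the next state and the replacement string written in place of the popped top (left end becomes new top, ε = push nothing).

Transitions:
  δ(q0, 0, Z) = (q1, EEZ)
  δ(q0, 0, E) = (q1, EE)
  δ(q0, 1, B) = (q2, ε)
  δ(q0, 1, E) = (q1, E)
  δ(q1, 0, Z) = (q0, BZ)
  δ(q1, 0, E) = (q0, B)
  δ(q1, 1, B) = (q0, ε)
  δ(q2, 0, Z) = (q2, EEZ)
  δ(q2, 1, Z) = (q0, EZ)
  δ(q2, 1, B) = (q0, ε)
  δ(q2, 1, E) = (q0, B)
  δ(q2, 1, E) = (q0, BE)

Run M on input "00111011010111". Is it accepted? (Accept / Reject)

Reject

No computation consumes all input and reaches a final state.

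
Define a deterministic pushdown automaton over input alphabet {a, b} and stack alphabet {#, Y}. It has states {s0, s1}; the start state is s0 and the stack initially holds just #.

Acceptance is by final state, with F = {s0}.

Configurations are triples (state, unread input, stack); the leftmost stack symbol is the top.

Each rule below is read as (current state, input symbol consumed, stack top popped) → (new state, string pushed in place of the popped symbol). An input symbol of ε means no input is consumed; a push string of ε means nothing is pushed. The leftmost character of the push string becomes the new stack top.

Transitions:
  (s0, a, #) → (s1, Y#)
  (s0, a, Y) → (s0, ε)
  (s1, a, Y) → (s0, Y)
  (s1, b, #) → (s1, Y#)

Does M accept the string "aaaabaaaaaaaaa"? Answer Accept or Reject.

Reject

(s0, aaaabaaaaaaaaa, #)
  read a, top #: go to s1, push Y# → (s1, aaabaaaaaaaaa, Y#)
  read a, top Y: go to s0, push Y → (s0, aabaaaaaaaaa, Y#)
  read a, top Y: go to s0, push ε → (s0, abaaaaaaaaa, #)
  read a, top #: go to s1, push Y# → (s1, baaaaaaaaa, Y#)
No transition applies at (s1, baaaaaaaaa, Y#); input not fully consumed.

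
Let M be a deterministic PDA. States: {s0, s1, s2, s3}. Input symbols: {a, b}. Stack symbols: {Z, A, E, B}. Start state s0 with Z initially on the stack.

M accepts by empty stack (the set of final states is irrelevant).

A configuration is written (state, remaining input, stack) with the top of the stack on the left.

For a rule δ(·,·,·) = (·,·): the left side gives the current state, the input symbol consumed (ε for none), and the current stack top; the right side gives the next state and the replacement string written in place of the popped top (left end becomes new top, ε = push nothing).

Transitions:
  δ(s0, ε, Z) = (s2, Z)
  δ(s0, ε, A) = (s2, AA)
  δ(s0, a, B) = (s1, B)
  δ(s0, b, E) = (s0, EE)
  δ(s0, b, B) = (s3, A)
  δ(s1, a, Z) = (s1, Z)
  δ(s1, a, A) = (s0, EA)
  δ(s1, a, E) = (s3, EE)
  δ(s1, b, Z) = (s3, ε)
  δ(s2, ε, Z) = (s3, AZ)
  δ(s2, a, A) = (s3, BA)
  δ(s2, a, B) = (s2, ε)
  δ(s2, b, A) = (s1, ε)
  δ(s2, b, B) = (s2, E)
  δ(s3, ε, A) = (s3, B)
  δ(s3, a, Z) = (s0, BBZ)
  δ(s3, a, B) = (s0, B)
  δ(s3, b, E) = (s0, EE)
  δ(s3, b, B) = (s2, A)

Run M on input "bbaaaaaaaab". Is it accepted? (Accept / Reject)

(s0, bbaaaaaaaab, Z) ⊢ (s2, bbaaaaaaaab, Z) ⊢ (s3, bbaaaaaaaab, AZ) ⊢ (s3, bbaaaaaaaab, BZ) ⊢ (s2, baaaaaaaab, AZ) ⊢ (s1, aaaaaaaab, Z) ⊢ (s1, aaaaaaab, Z) ⊢ (s1, aaaaaab, Z) ⊢ (s1, aaaaab, Z) ⊢ (s1, aaaab, Z) ⊢ (s1, aaab, Z) ⊢ (s1, aab, Z) ⊢ (s1, ab, Z) ⊢ (s1, b, Z) ⊢ (s3, ε, ε)
All input consumed and the stack is empty.

Accept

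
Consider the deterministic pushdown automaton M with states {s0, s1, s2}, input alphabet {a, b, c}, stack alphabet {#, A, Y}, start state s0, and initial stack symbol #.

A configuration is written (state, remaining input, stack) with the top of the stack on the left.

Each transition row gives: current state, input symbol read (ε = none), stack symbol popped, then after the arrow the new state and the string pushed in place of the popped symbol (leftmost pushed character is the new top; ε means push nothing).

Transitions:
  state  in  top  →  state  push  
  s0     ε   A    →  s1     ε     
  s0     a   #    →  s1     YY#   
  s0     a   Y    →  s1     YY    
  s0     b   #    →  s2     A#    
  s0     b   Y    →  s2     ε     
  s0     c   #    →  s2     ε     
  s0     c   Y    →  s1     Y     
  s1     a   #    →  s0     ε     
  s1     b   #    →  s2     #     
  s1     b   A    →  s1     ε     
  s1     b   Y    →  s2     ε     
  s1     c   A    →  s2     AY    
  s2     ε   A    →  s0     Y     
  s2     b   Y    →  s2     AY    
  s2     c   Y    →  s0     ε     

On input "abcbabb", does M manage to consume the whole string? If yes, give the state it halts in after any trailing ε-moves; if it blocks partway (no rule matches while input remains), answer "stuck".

(s0, abcbabb, #)
  read a, top #: go to s1, push YY# → (s1, bcbabb, YY#)
  read b, top Y: go to s2, push ε → (s2, cbabb, Y#)
  read c, top Y: go to s0, push ε → (s0, babb, #)
  read b, top #: go to s2, push A# → (s2, abb, A#)
  ε-move, top A: go to s0, push Y → (s0, abb, Y#)
  read a, top Y: go to s1, push YY → (s1, bb, YY#)
  read b, top Y: go to s2, push ε → (s2, b, Y#)
  read b, top Y: go to s2, push AY → (s2, ε, AY#)
  ε-move, top A: go to s0, push Y → (s0, ε, YY#)
All input consumed; M is in state s0.

s0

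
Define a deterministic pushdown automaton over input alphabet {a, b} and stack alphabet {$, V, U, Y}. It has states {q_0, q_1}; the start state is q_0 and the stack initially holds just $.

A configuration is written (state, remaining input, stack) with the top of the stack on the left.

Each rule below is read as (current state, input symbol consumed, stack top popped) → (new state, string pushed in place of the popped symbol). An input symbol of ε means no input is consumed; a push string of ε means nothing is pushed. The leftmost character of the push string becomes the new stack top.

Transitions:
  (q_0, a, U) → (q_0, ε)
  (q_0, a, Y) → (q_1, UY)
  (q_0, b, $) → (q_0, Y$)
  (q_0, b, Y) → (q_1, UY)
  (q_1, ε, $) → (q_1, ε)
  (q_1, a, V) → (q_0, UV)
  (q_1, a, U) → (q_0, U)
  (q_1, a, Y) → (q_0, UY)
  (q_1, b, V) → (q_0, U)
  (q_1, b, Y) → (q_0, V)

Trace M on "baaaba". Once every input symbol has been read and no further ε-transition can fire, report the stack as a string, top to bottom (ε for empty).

(q_0, baaaba, $)
  read b, top $: go to q_0, push Y$ → (q_0, aaaba, Y$)
  read a, top Y: go to q_1, push UY → (q_1, aaba, UY$)
  read a, top U: go to q_0, push U → (q_0, aba, UY$)
  read a, top U: go to q_0, push ε → (q_0, ba, Y$)
  read b, top Y: go to q_1, push UY → (q_1, a, UY$)
  read a, top U: go to q_0, push U → (q_0, ε, UY$)
All input consumed in state q_0 with stack UY$.

UY$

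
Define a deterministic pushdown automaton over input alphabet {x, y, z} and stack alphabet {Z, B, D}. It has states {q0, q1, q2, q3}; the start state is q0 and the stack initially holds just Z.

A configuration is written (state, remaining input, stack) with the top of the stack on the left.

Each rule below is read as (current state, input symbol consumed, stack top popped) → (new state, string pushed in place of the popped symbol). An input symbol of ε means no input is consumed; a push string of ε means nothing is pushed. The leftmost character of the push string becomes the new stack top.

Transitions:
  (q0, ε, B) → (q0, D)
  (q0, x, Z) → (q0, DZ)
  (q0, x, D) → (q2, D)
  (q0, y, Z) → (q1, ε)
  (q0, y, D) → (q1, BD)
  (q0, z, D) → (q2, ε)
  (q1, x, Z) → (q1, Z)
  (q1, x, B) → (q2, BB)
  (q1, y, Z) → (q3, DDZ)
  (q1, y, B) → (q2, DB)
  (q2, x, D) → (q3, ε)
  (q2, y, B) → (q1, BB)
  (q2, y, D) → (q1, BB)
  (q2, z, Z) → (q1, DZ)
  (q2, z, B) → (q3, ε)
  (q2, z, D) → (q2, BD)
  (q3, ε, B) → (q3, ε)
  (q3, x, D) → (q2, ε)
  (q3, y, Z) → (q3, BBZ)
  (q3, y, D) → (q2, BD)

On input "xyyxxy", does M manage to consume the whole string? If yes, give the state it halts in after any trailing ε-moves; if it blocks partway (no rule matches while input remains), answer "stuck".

(q0, xyyxxy, Z)
  read x, top Z: go to q0, push DZ → (q0, yyxxy, DZ)
  read y, top D: go to q1, push BD → (q1, yxxy, BDZ)
  read y, top B: go to q2, push DB → (q2, xxy, DBDZ)
  read x, top D: go to q3, push ε → (q3, xy, BDZ)
  ε-move, top B: go to q3, push ε → (q3, xy, DZ)
  read x, top D: go to q2, push ε → (q2, y, Z)
No transition for (q2, y, top Z); M blocks with input y remaining.

stuck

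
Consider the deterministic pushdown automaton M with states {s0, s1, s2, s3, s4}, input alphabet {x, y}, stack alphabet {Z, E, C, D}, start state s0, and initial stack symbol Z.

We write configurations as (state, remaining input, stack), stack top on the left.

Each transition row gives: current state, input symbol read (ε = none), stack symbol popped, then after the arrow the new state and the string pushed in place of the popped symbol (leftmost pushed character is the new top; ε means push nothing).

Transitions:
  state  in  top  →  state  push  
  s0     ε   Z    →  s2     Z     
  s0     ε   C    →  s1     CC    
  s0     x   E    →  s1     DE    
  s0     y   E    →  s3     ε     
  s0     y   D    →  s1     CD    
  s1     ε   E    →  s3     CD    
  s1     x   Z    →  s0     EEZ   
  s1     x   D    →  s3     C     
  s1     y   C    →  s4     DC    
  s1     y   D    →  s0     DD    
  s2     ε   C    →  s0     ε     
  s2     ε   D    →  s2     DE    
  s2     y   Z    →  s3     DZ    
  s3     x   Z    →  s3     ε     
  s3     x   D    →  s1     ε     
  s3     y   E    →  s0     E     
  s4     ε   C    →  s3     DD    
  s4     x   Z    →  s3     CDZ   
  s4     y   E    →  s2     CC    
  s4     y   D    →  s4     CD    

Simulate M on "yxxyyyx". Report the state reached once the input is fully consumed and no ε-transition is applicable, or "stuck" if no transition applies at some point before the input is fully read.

s3

(s0, yxxyyyx, Z)
  ε-move, top Z: go to s2, push Z → (s2, yxxyyyx, Z)
  read y, top Z: go to s3, push DZ → (s3, xxyyyx, DZ)
  read x, top D: go to s1, push ε → (s1, xyyyx, Z)
  read x, top Z: go to s0, push EEZ → (s0, yyyx, EEZ)
  read y, top E: go to s3, push ε → (s3, yyx, EZ)
  read y, top E: go to s0, push E → (s0, yx, EZ)
  read y, top E: go to s3, push ε → (s3, x, Z)
  read x, top Z: go to s3, push ε → (s3, ε, ε)
All input consumed; M is in state s3.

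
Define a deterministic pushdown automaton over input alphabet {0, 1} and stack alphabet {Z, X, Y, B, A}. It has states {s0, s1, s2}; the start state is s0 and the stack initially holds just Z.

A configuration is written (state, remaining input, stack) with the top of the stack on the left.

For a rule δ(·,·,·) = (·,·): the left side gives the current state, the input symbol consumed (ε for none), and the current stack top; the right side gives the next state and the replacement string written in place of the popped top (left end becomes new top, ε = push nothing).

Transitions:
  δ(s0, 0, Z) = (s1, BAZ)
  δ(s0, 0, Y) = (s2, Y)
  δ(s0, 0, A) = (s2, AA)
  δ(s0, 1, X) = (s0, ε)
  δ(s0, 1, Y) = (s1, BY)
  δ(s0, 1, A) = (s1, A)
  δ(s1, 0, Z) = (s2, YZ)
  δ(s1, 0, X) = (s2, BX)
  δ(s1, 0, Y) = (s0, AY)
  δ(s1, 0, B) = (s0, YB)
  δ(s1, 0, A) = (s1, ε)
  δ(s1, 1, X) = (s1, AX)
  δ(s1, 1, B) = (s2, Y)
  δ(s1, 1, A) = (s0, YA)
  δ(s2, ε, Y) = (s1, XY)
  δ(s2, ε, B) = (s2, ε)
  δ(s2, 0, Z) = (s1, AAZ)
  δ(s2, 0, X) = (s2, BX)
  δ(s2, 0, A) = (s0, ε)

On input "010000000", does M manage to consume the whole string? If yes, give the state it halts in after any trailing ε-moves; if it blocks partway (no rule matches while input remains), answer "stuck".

s2

(s0, 010000000, Z)
  read 0, top Z: go to s1, push BAZ → (s1, 10000000, BAZ)
  read 1, top B: go to s2, push Y → (s2, 0000000, YAZ)
  ε-move, top Y: go to s1, push XY → (s1, 0000000, XYAZ)
  read 0, top X: go to s2, push BX → (s2, 000000, BXYAZ)
  ε-move, top B: go to s2, push ε → (s2, 000000, XYAZ)
  read 0, top X: go to s2, push BX → (s2, 00000, BXYAZ)
  ε-move, top B: go to s2, push ε → (s2, 00000, XYAZ)
  read 0, top X: go to s2, push BX → (s2, 0000, BXYAZ)
  ε-move, top B: go to s2, push ε → (s2, 0000, XYAZ)
  read 0, top X: go to s2, push BX → (s2, 000, BXYAZ)
  ε-move, top B: go to s2, push ε → (s2, 000, XYAZ)
  read 0, top X: go to s2, push BX → (s2, 00, BXYAZ)
  ε-move, top B: go to s2, push ε → (s2, 00, XYAZ)
  read 0, top X: go to s2, push BX → (s2, 0, BXYAZ)
  ε-move, top B: go to s2, push ε → (s2, 0, XYAZ)
  read 0, top X: go to s2, push BX → (s2, ε, BXYAZ)
  ε-move, top B: go to s2, push ε → (s2, ε, XYAZ)
All input consumed; M is in state s2.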